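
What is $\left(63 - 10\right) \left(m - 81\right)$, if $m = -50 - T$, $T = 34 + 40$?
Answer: $-10865$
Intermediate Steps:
$T = 74$
$m = -124$ ($m = -50 - 74 = -124$)
$\left(63 - 10\right) \left(m - 81\right) = \left(63 - 10\right) \left(-124 - 81\right) = 53 \left(-205\right) = -10865$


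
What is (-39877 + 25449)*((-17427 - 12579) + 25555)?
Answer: 64219028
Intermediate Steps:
(-39877 + 25449)*((-17427 - 12579) + 25555) = -14428*(-30006 + 25555) = -14428*(-4451) = 64219028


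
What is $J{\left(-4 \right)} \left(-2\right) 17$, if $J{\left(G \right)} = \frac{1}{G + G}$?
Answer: $\frac{17}{4} \approx 4.25$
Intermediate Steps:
$J{\left(G \right)} = \frac{1}{2 G}$
$J{\left(-4 \right)} \left(-2\right) 17 = \frac{1}{2 \left(-4\right)} \left(-2\right) 17 = \frac{1}{2} \left(- \frac{1}{4}\right) \left(-2\right) 17 = \left(- \frac{1}{8}\right) \left(-2\right) 17 = \frac{1}{4} \cdot 17 = \frac{17}{4}$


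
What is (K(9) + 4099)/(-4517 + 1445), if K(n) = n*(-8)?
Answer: -4027/3072 ≈ -1.3109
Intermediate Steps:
K(n) = -8*n
(K(9) + 4099)/(-4517 + 1445) = (-8*9 + 4099)/(-4517 + 1445) = (-72 + 4099)/(-3072) = 4027*(-1/3072) = -4027/3072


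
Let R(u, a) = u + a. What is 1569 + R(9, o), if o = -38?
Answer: 1540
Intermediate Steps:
R(u, a) = a + u
1569 + R(9, o) = 1569 + (-38 + 9) = 1569 - 29 = 1540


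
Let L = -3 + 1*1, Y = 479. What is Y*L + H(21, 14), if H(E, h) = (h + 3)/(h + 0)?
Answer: -13395/14 ≈ -956.79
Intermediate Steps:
H(E, h) = (3 + h)/h
L = -2 (L = -3 + 1 = -2)
Y*L + H(21, 14) = 479*(-2) + (3 + 14)/14 = -958 + (1/14)*17 = -958 + 17/14 = -13395/14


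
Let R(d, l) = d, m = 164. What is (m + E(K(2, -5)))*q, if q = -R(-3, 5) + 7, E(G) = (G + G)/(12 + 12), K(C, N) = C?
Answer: 4925/3 ≈ 1641.7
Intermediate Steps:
E(G) = G/12 (E(G) = (2*G)/24 = (2*G)*(1/24) = G/12)
q = 10 (q = -1*(-3) + 7 = 3 + 7 = 10)
(m + E(K(2, -5)))*q = (164 + (1/12)*2)*10 = (164 + ⅙)*10 = (985/6)*10 = 4925/3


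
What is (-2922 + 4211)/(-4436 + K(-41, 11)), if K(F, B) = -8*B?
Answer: -1289/4524 ≈ -0.28492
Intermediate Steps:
(-2922 + 4211)/(-4436 + K(-41, 11)) = (-2922 + 4211)/(-4436 - 8*11) = 1289/(-4436 - 88) = 1289/(-4524) = 1289*(-1/4524) = -1289/4524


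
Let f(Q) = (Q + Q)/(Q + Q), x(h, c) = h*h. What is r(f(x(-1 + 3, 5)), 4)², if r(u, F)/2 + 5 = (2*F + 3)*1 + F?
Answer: 400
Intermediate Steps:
x(h, c) = h²
f(Q) = 1 (f(Q) = (2*Q)/((2*Q)) = (2*Q)*(1/(2*Q)) = 1)
r(u, F) = -4 + 6*F (r(u, F) = -10 + 2*((2*F + 3)*1 + F) = -10 + 2*((3 + 2*F)*1 + F) = -10 + 2*((3 + 2*F) + F) = -10 + 2*(3 + 3*F) = -10 + (6 + 6*F) = -4 + 6*F)
r(f(x(-1 + 3, 5)), 4)² = (-4 + 6*4)² = (-4 + 24)² = 20² = 400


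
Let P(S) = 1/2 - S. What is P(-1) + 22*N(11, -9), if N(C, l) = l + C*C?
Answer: 4931/2 ≈ 2465.5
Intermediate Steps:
N(C, l) = l + C²
P(S) = ½ - S
P(-1) + 22*N(11, -9) = (½ - 1*(-1)) + 22*(-9 + 11²) = (½ + 1) + 22*(-9 + 121) = 3/2 + 22*112 = 3/2 + 2464 = 4931/2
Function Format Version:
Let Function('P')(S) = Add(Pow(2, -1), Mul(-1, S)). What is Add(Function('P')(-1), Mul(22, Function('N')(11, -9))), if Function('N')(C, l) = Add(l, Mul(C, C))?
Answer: Rational(4931, 2) ≈ 2465.5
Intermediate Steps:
Function('N')(C, l) = Add(l, Pow(C, 2))
Function('P')(S) = Add(Rational(1, 2), Mul(-1, S))
Add(Function('P')(-1), Mul(22, Function('N')(11, -9))) = Add(Add(Rational(1, 2), Mul(-1, -1)), Mul(22, Add(-9, Pow(11, 2)))) = Add(Add(Rational(1, 2), 1), Mul(22, Add(-9, 121))) = Add(Rational(3, 2), Mul(22, 112)) = Add(Rational(3, 2), 2464) = Rational(4931, 2)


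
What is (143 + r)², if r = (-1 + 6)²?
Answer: 28224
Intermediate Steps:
r = 25 (r = 5² = 25)
(143 + r)² = (143 + 25)² = 168² = 28224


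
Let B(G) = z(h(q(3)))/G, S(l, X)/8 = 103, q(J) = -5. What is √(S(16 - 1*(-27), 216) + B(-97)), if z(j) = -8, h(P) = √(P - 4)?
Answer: 8*√121153/97 ≈ 28.707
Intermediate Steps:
S(l, X) = 824 (S(l, X) = 8*103 = 824)
h(P) = √(-4 + P)
B(G) = -8/G
√(S(16 - 1*(-27), 216) + B(-97)) = √(824 - 8/(-97)) = √(824 - 8*(-1/97)) = √(824 + 8/97) = √(79936/97) = 8*√121153/97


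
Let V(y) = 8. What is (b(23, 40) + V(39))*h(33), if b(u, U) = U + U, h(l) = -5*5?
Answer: -2200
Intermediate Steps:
h(l) = -25
b(u, U) = 2*U
(b(23, 40) + V(39))*h(33) = (2*40 + 8)*(-25) = (80 + 8)*(-25) = 88*(-25) = -2200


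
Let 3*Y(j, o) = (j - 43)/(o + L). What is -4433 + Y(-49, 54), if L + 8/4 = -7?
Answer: -598547/135 ≈ -4433.7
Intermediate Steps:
L = -9 (L = -2 - 7 = -9)
Y(j, o) = (-43 + j)/(3*(-9 + o)) (Y(j, o) = ((j - 43)/(o - 9))/3 = ((-43 + j)/(-9 + o))/3 = (-43 + j)/(3*(-9 + o)))
-4433 + Y(-49, 54) = -4433 + (-43 - 49)/(3*(-9 + 54)) = -4433 + (⅓)*(-92)/45 = -4433 + (⅓)*(1/45)*(-92) = -4433 - 92/135 = -598547/135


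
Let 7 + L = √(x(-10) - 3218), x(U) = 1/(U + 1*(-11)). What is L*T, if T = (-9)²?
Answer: -567 + 27*I*√1419159/7 ≈ -567.0 + 4595.0*I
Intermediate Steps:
x(U) = 1/(-11 + U) (x(U) = 1/(U - 11) = 1/(-11 + U))
T = 81
L = -7 + I*√1419159/21 (L = -7 + √(1/(-11 - 10) - 3218) = -7 + √(1/(-21) - 3218) = -7 + √(-1/21 - 3218) = -7 + √(-67579/21) = -7 + I*√1419159/21 ≈ -7.0 + 56.728*I)
L*T = (-7 + I*√1419159/21)*81 = -567 + 27*I*√1419159/7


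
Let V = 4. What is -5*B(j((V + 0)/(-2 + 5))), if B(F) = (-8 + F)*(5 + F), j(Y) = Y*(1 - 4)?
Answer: 60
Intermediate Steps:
j(Y) = -3*Y (j(Y) = Y*(-3) = -3*Y)
-5*B(j((V + 0)/(-2 + 5))) = -5*(-40 + (-3*(4 + 0)/(-2 + 5))**2 - (-9)*(4 + 0)/(-2 + 5)) = -5*(-40 + (-12/3)**2 - (-9)*4/3) = -5*(-40 + (-12/3)**2 - (-9)*4*(1/3)) = -5*(-40 + (-3*4/3)**2 - (-9)*4/3) = -5*(-40 + (-4)**2 - 3*(-4)) = -5*(-40 + 16 + 12) = -5*(-12) = 60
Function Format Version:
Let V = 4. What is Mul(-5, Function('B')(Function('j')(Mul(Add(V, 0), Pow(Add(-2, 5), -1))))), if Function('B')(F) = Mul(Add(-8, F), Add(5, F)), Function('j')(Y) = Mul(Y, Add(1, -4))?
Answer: 60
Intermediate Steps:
Function('j')(Y) = Mul(-3, Y) (Function('j')(Y) = Mul(Y, -3) = Mul(-3, Y))
Mul(-5, Function('B')(Function('j')(Mul(Add(V, 0), Pow(Add(-2, 5), -1))))) = Mul(-5, Add(-40, Pow(Mul(-3, Mul(Add(4, 0), Pow(Add(-2, 5), -1))), 2), Mul(-3, Mul(-3, Mul(Add(4, 0), Pow(Add(-2, 5), -1)))))) = Mul(-5, Add(-40, Pow(Mul(-3, Mul(4, Pow(3, -1))), 2), Mul(-3, Mul(-3, Mul(4, Pow(3, -1)))))) = Mul(-5, Add(-40, Pow(Mul(-3, Mul(4, Rational(1, 3))), 2), Mul(-3, Mul(-3, Mul(4, Rational(1, 3)))))) = Mul(-5, Add(-40, Pow(Mul(-3, Rational(4, 3)), 2), Mul(-3, Mul(-3, Rational(4, 3))))) = Mul(-5, Add(-40, Pow(-4, 2), Mul(-3, -4))) = Mul(-5, Add(-40, 16, 12)) = Mul(-5, -12) = 60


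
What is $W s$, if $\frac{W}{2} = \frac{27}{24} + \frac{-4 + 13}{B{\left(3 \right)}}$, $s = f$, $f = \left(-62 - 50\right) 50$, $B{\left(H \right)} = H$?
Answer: $-46200$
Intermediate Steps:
$f = -5600$ ($f = \left(-112\right) 50 = -5600$)
$s = -5600$
$W = \frac{33}{4}$ ($W = 2 \left(\frac{27}{24} + \frac{-4 + 13}{3}\right) = 2 \left(27 \cdot \frac{1}{24} + 9 \cdot \frac{1}{3}\right) = 2 \left(\frac{9}{8} + 3\right) = 2 \cdot \frac{33}{8} = \frac{33}{4} \approx 8.25$)
$W s = \frac{33}{4} \left(-5600\right) = -46200$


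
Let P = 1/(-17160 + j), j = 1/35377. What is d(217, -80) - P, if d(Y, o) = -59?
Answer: -35817054444/607069319 ≈ -59.000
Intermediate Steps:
j = 1/35377 ≈ 2.8267e-5
P = -35377/607069319 (P = 1/(-17160 + 1/35377) = 1/(-607069319/35377) = -35377/607069319 ≈ -5.8275e-5)
d(217, -80) - P = -59 - 1*(-35377/607069319) = -59 + 35377/607069319 = -35817054444/607069319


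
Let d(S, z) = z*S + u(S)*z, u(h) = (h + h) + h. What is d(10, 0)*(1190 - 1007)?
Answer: 0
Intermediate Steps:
u(h) = 3*h (u(h) = 2*h + h = 3*h)
d(S, z) = 4*S*z (d(S, z) = z*S + (3*S)*z = S*z + 3*S*z = 4*S*z)
d(10, 0)*(1190 - 1007) = (4*10*0)*(1190 - 1007) = 0*183 = 0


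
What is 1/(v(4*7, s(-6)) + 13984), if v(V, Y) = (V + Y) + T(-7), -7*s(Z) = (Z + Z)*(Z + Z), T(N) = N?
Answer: 7/97891 ≈ 7.1508e-5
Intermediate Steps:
s(Z) = -4*Z²/7 (s(Z) = -(Z + Z)*(Z + Z)/7 = -2*Z*2*Z/7 = -4*Z²/7)
v(V, Y) = -7 + V + Y (v(V, Y) = (V + Y) - 7 = -7 + V + Y)
1/(v(4*7, s(-6)) + 13984) = 1/((-7 + 4*7 - 4/7*(-6)²) + 13984) = 1/((-7 + 28 - 4/7*36) + 13984) = 1/((-7 + 28 - 144/7) + 13984) = 1/(3/7 + 13984) = 1/(97891/7) = 7/97891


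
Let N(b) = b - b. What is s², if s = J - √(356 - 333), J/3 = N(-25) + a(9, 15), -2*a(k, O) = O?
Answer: 2117/4 + 45*√23 ≈ 745.06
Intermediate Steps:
N(b) = 0
a(k, O) = -O/2
J = -45/2 (J = 3*(0 - ½*15) = 3*(0 - 15/2) = 3*(-15/2) = -45/2 ≈ -22.500)
s = -45/2 - √23 (s = -45/2 - √(356 - 333) = -45/2 - √23 ≈ -27.296)
s² = (-45/2 - √23)²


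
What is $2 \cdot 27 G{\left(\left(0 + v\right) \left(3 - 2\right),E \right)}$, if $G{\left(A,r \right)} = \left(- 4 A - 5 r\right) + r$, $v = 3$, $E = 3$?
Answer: $-1296$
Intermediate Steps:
$G{\left(A,r \right)} = - 4 A - 4 r$ ($G{\left(A,r \right)} = \left(- 5 r - 4 A\right) + r = - 4 A - 4 r$)
$2 \cdot 27 G{\left(\left(0 + v\right) \left(3 - 2\right),E \right)} = 2 \cdot 27 \left(- 4 \left(0 + 3\right) \left(3 - 2\right) - 12\right) = 54 \left(- 4 \cdot 3 \cdot 1 - 12\right) = 54 \left(\left(-4\right) 3 - 12\right) = 54 \left(-12 - 12\right) = 54 \left(-24\right) = -1296$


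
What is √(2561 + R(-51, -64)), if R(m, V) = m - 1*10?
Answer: 50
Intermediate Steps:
R(m, V) = -10 + m (R(m, V) = m - 10 = -10 + m)
√(2561 + R(-51, -64)) = √(2561 + (-10 - 51)) = √(2561 - 61) = √2500 = 50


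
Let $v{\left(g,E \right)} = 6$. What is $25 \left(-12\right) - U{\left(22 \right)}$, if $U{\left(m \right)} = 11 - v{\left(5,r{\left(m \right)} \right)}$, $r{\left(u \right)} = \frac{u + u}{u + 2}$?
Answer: $-305$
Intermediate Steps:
$r{\left(u \right)} = \frac{2 u}{2 + u}$
$U{\left(m \right)} = 5$ ($U{\left(m \right)} = 11 - 6 = 5$)
$25 \left(-12\right) - U{\left(22 \right)} = 25 \left(-12\right) - 5 = -300 - 5 = -305$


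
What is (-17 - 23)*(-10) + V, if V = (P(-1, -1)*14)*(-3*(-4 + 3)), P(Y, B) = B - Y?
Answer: 400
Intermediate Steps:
V = 0 (V = ((-1 - 1*(-1))*14)*(-3*(-4 + 3)) = ((-1 + 1)*14)*(-3*(-1)) = (0*14)*3 = 0*3 = 0)
(-17 - 23)*(-10) + V = (-17 - 23)*(-10) + 0 = -40*(-10) + 0 = 400 + 0 = 400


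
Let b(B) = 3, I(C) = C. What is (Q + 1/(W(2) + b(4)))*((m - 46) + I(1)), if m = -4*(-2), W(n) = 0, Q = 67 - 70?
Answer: 296/3 ≈ 98.667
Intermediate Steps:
Q = -3
m = 8
(Q + 1/(W(2) + b(4)))*((m - 46) + I(1)) = (-3 + 1/(0 + 3))*((8 - 46) + 1) = (-3 + 1/3)*(-38 + 1) = (-3 + 1/3)*(-37) = -8/3*(-37) = 296/3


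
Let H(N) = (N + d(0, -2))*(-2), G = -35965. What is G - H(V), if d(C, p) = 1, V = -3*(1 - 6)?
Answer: -35933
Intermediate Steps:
V = 15 (V = -3*(-5) = 15)
H(N) = -2 - 2*N (H(N) = (N + 1)*(-2) = (1 + N)*(-2) = -2 - 2*N)
G - H(V) = -35965 - (-2 - 2*15) = -35965 - (-2 - 30) = -35965 - 1*(-32) = -35965 + 32 = -35933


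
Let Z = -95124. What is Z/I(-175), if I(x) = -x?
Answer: -95124/175 ≈ -543.57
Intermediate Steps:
Z/I(-175) = -95124/((-1*(-175))) = -95124/175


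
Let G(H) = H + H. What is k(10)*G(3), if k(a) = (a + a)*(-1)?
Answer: -120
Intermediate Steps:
G(H) = 2*H
k(a) = -2*a (k(a) = (2*a)*(-1) = -2*a)
k(10)*G(3) = (-2*10)*(2*3) = -20*6 = -120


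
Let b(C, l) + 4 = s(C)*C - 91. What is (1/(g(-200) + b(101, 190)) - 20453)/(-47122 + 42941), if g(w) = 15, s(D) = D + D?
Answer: 415645865/84966282 ≈ 4.8919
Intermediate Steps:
s(D) = 2*D
b(C, l) = -95 + 2*C² (b(C, l) = -4 + ((2*C)*C - 91) = -4 + (2*C² - 91) = -4 + (-91 + 2*C²) = -95 + 2*C²)
(1/(g(-200) + b(101, 190)) - 20453)/(-47122 + 42941) = (1/(15 + (-95 + 2*101²)) - 20453)/(-47122 + 42941) = (1/(15 + (-95 + 2*10201)) - 20453)/(-4181) = (1/(15 + (-95 + 20402)) - 20453)*(-1/4181) = (1/(15 + 20307) - 20453)*(-1/4181) = (1/20322 - 20453)*(-1/4181) = -415645865/20322*(-1/4181) = 415645865/84966282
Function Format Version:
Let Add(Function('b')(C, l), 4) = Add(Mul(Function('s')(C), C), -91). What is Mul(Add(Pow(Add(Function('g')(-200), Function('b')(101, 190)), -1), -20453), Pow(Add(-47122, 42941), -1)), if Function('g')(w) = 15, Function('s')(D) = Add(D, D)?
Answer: Rational(415645865, 84966282) ≈ 4.8919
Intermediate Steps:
Function('s')(D) = Mul(2, D)
Function('b')(C, l) = Add(-95, Mul(2, Pow(C, 2))) (Function('b')(C, l) = Add(-4, Add(Mul(Mul(2, C), C), -91)) = Add(-4, Add(Mul(2, Pow(C, 2)), -91)) = Add(-4, Add(-91, Mul(2, Pow(C, 2)))) = Add(-95, Mul(2, Pow(C, 2))))
Mul(Add(Pow(Add(Function('g')(-200), Function('b')(101, 190)), -1), -20453), Pow(Add(-47122, 42941), -1)) = Mul(Add(Pow(Add(15, Add(-95, Mul(2, Pow(101, 2)))), -1), -20453), Pow(Add(-47122, 42941), -1)) = Mul(Add(Pow(Add(15, Add(-95, Mul(2, 10201))), -1), -20453), Pow(-4181, -1)) = Mul(Add(Pow(Add(15, Add(-95, 20402)), -1), -20453), Rational(-1, 4181)) = Mul(Add(Pow(Add(15, 20307), -1), -20453), Rational(-1, 4181)) = Mul(Add(Pow(20322, -1), -20453), Rational(-1, 4181)) = Mul(Add(Rational(1, 20322), -20453), Rational(-1, 4181)) = Mul(Rational(-415645865, 20322), Rational(-1, 4181)) = Rational(415645865, 84966282)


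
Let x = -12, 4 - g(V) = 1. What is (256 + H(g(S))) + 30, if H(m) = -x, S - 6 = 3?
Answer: 298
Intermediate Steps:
S = 9 (S = 6 + 3 = 9)
g(V) = 3 (g(V) = 4 - 1*1 = 4 - 1 = 3)
H(m) = 12 (H(m) = -1*(-12) = 12)
(256 + H(g(S))) + 30 = (256 + 12) + 30 = 268 + 30 = 298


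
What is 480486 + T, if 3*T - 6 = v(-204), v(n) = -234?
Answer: 480410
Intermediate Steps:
T = -76 (T = 2 + (1/3)*(-234) = 2 - 78 = -76)
480486 + T = 480486 - 76 = 480410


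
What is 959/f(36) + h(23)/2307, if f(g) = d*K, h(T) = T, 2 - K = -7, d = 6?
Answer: 737885/41526 ≈ 17.769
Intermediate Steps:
K = 9 (K = 2 - 1*(-7) = 2 + 7 = 9)
f(g) = 54 (f(g) = 6*9 = 54)
959/f(36) + h(23)/2307 = 959/54 + 23/2307 = 737885/41526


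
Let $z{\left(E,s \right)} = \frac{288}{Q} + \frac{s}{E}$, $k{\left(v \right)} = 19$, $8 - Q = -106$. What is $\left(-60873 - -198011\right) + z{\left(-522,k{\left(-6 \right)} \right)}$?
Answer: $\frac{1360159379}{9918} \approx 1.3714 \cdot 10^{5}$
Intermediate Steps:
$Q = 114$ ($Q = 8 - -106 = 8 + 106 = 114$)
$z{\left(E,s \right)} = \frac{48}{19} + \frac{s}{E}$ ($z{\left(E,s \right)} = \frac{288}{114} + \frac{s}{E} = 288 \cdot \frac{1}{114} + \frac{s}{E} = \frac{48}{19} + \frac{s}{E}$)
$\left(-60873 - -198011\right) + z{\left(-522,k{\left(-6 \right)} \right)} = \left(-60873 - -198011\right) + \left(\frac{48}{19} + \frac{19}{-522}\right) = \left(-60873 + 198011\right) + \left(\frac{48}{19} + 19 \left(- \frac{1}{522}\right)\right) = 137138 + \left(\frac{48}{19} - \frac{19}{522}\right) = 137138 + \frac{24695}{9918} = \frac{1360159379}{9918}$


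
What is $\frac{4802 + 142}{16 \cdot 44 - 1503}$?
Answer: $- \frac{4944}{799} \approx -6.1877$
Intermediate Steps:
$\frac{4802 + 142}{16 \cdot 44 - 1503} = \frac{4944}{704 - 1503} = \frac{4944}{-799} = 4944 \left(- \frac{1}{799}\right) = - \frac{4944}{799}$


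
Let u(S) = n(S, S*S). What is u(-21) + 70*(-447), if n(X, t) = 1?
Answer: -31289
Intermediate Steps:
u(S) = 1
u(-21) + 70*(-447) = 1 + 70*(-447) = 1 - 31290 = -31289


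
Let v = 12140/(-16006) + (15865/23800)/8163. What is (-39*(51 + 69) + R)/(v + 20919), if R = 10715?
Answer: 1876665372107400/6504811878423079 ≈ 0.28850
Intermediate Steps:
v = -235829798081/310963607640 (v = 12140*(-1/16006) + (15865*(1/23800))*(1/8163) = -6070/8003 + (3173/4760)*(1/8163) = -6070/8003 + 3173/38855880 = -235829798081/310963607640 ≈ -0.75838)
(-39*(51 + 69) + R)/(v + 20919) = (-39*(51 + 69) + 10715)/(-235829798081/310963607640 + 20919) = (-39*120 + 10715)/(6504811878423079/310963607640) = (-4680 + 10715)*(310963607640/6504811878423079) = 6035*(310963607640/6504811878423079) = 1876665372107400/6504811878423079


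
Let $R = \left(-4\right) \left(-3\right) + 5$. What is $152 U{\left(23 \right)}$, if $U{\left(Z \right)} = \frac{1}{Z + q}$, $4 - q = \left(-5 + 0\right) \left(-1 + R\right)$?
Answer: $\frac{152}{107} \approx 1.4206$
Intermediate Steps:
$R = 17$ ($R = 12 + 5 = 17$)
$q = 84$ ($q = 4 - \left(-5 + 0\right) \left(-1 + 17\right) = 4 - \left(-5\right) 16 = 4 - -80 = 4 + 80 = 84$)
$U{\left(Z \right)} = \frac{1}{84 + Z}$ ($U{\left(Z \right)} = \frac{1}{Z + 84} = \frac{1}{84 + Z}$)
$152 U{\left(23 \right)} = \frac{152}{84 + 23} = \frac{152}{107}$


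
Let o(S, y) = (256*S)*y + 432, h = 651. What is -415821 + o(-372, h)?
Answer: -62411421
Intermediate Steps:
o(S, y) = 432 + 256*S*y (o(S, y) = 256*S*y + 432 = 432 + 256*S*y)
-415821 + o(-372, h) = -415821 + (432 + 256*(-372)*651) = -415821 + (432 - 61996032) = -415821 - 61995600 = -62411421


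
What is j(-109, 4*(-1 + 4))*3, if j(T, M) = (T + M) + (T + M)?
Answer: -582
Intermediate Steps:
j(T, M) = 2*M + 2*T (j(T, M) = (M + T) + (M + T) = 2*M + 2*T)
j(-109, 4*(-1 + 4))*3 = (2*(4*(-1 + 4)) + 2*(-109))*3 = (2*(4*3) - 218)*3 = (2*12 - 218)*3 = (24 - 218)*3 = -194*3 = -582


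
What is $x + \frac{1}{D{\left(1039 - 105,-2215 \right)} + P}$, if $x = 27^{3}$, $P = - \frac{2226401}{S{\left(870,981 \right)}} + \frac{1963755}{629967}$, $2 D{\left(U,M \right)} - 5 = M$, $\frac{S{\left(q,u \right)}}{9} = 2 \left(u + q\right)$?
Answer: $\frac{160942907674089225}{8176747176269} \approx 19683.0$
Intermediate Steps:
$S{\left(q,u \right)} = 18 q + 18 u$ ($S{\left(q,u \right)} = 9 \cdot 2 \left(u + q\right) = 9 \cdot 2 \left(q + u\right) = 9 \left(2 q + 2 u\right) = 18 q + 18 u$)
$D{\left(U,M \right)} = \frac{5}{2} + \frac{M}{2}$
$P = - \frac{445710256559}{6996413502}$ ($P = - \frac{2226401}{18 \cdot 870 + 18 \cdot 981} + \frac{1963755}{629967} = - \frac{2226401}{15660 + 17658} + 1963755 \cdot \frac{1}{629967} = - \frac{2226401}{33318} + \frac{654585}{209989} = - \frac{445710256559}{6996413502} \approx -63.706$)
$x = 19683$
$x + \frac{1}{D{\left(1039 - 105,-2215 \right)} + P} = 19683 + \frac{1}{\left(\frac{5}{2} + \frac{1}{2} \left(-2215\right)\right) - \frac{445710256559}{6996413502}} = 19683 + \frac{1}{\left(\frac{5}{2} - \frac{2215}{2}\right) - \frac{445710256559}{6996413502}} = 19683 + \frac{1}{-1105 - \frac{445710256559}{6996413502}} = 19683 + \frac{1}{- \frac{8176747176269}{6996413502}} = 19683 - \frac{6996413502}{8176747176269} = \frac{160942907674089225}{8176747176269}$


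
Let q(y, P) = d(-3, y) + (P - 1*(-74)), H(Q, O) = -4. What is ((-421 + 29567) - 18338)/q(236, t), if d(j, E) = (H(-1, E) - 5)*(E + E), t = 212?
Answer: -772/283 ≈ -2.7279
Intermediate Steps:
d(j, E) = -18*E (d(j, E) = (-4 - 5)*(E + E) = -18*E)
q(y, P) = 74 + P - 18*y (q(y, P) = -18*y + (P - 1*(-74)) = -18*y + (P + 74) = -18*y + (74 + P) = 74 + P - 18*y)
((-421 + 29567) - 18338)/q(236, t) = ((-421 + 29567) - 18338)/(74 + 212 - 18*236) = (29146 - 18338)/(74 + 212 - 4248) = 10808/(-3962) = 10808*(-1/3962) = -772/283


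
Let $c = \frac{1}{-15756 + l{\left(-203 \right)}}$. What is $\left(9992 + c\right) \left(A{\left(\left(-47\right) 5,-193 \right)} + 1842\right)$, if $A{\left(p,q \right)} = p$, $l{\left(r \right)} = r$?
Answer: $\frac{256255959489}{15959} \approx 1.6057 \cdot 10^{7}$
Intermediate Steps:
$c = - \frac{1}{15959}$ ($c = \frac{1}{-15756 - 203} = \frac{1}{-15959} = - \frac{1}{15959} \approx -6.2661 \cdot 10^{-5}$)
$\left(9992 + c\right) \left(A{\left(\left(-47\right) 5,-193 \right)} + 1842\right) = \left(9992 - \frac{1}{15959}\right) \left(\left(-47\right) 5 + 1842\right) = \frac{159462327 \left(-235 + 1842\right)}{15959} = \frac{159462327}{15959} \cdot 1607 = \frac{256255959489}{15959}$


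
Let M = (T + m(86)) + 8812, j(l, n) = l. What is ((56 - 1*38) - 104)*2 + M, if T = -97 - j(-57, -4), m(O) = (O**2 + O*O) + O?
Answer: 23478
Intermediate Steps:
m(O) = O + 2*O**2 (m(O) = (O**2 + O**2) + O = 2*O**2 + O = O + 2*O**2)
T = -40 (T = -97 - 1*(-57) = -97 + 57 = -40)
M = 23650 (M = (-40 + 86*(1 + 2*86)) + 8812 = (-40 + 86*(1 + 172)) + 8812 = (-40 + 86*173) + 8812 = (-40 + 14878) + 8812 = 14838 + 8812 = 23650)
((56 - 1*38) - 104)*2 + M = ((56 - 1*38) - 104)*2 + 23650 = ((56 - 38) - 104)*2 + 23650 = (18 - 104)*2 + 23650 = -86*2 + 23650 = -172 + 23650 = 23478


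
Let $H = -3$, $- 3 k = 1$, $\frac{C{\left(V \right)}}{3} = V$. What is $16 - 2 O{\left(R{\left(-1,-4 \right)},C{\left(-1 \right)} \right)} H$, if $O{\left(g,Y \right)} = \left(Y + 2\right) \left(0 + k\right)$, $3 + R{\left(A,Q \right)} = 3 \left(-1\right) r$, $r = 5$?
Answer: $32$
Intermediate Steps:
$R{\left(A,Q \right)} = -18$ ($R{\left(A,Q \right)} = -3 + 3 \left(-1\right) 5 = -3 - 15 = -18$)
$C{\left(V \right)} = 3 V$
$k = - \frac{1}{3}$ ($k = \left(- \frac{1}{3}\right) 1 = - \frac{1}{3} \approx -0.33333$)
$O{\left(g,Y \right)} = - \frac{2}{3} - \frac{Y}{3}$ ($O{\left(g,Y \right)} = \left(Y + 2\right) \left(0 - \frac{1}{3}\right) = \left(2 + Y\right) \left(- \frac{1}{3}\right) = - \frac{2}{3} - \frac{Y}{3}$)
$16 - 2 O{\left(R{\left(-1,-4 \right)},C{\left(-1 \right)} \right)} H = 16 - 2 \left(- \frac{2}{3} - \frac{3 \left(-1\right)}{3}\right) \left(-3\right) = 16 - 2 \left(- \frac{2}{3} - -1\right) \left(-3\right) = 16 - 2 \left(- \frac{2}{3} + 1\right) \left(-3\right) = 16 \left(-2\right) \frac{1}{3} \left(-3\right) = 16 \left(\left(- \frac{2}{3}\right) \left(-3\right)\right) = 16 \cdot 2 = 32$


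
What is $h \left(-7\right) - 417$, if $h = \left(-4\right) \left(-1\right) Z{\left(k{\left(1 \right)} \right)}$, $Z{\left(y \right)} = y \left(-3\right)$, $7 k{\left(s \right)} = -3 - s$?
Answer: $-465$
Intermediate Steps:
$k{\left(s \right)} = - \frac{3}{7} - \frac{s}{7}$ ($k{\left(s \right)} = \frac{-3 - s}{7} = - \frac{3}{7} - \frac{s}{7}$)
$Z{\left(y \right)} = - 3 y$
$h = \frac{48}{7}$ ($h = \left(-4\right) \left(-1\right) \left(- 3 \left(- \frac{3}{7} - \frac{1}{7}\right)\right) = 4 \left(- 3 \left(- \frac{3}{7} - \frac{1}{7}\right)\right) = 4 \left(\left(-3\right) \left(- \frac{4}{7}\right)\right) = 4 \cdot \frac{12}{7} = \frac{48}{7} \approx 6.8571$)
$h \left(-7\right) - 417 = \frac{48}{7} \left(-7\right) - 417 = -48 - 417 = -465$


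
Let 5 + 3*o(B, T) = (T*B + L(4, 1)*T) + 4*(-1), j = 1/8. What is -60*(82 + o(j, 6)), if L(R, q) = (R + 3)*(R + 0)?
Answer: -8115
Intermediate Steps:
L(R, q) = R*(3 + R) (L(R, q) = (3 + R)*R = R*(3 + R))
j = ⅛ ≈ 0.12500
o(B, T) = -3 + 28*T/3 + B*T/3 (o(B, T) = -5/3 + ((T*B + (4*(3 + 4))*T) + 4*(-1))/3 = -5/3 + ((B*T + (4*7)*T) - 4)/3 = -5/3 + ((B*T + 28*T) - 4)/3 = -5/3 + ((28*T + B*T) - 4)/3 = -5/3 + (-4 + 28*T + B*T)/3 = -5/3 + (-4/3 + 28*T/3 + B*T/3) = -3 + 28*T/3 + B*T/3)
-60*(82 + o(j, 6)) = -60*(82 + (-3 + (28/3)*6 + (⅓)*(⅛)*6)) = -60*(82 + (-3 + 56 + ¼)) = -60*(82 + 213/4) = -60*541/4 = -8115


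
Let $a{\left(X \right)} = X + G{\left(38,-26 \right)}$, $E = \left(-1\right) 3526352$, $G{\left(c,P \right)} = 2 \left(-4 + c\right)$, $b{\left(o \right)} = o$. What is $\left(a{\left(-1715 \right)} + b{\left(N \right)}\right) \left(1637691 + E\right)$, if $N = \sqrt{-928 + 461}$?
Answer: $3110624667 - 1888661 i \sqrt{467} \approx 3.1106 \cdot 10^{9} - 4.0814 \cdot 10^{7} i$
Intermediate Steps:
$N = i \sqrt{467}$ ($N = \sqrt{-467} = i \sqrt{467} \approx 21.61 i$)
$G{\left(c,P \right)} = -8 + 2 c$
$E = -3526352$
$a{\left(X \right)} = 68 + X$ ($a{\left(X \right)} = X + \left(-8 + 2 \cdot 38\right) = X + \left(-8 + 76\right) = X + 68 = 68 + X$)
$\left(a{\left(-1715 \right)} + b{\left(N \right)}\right) \left(1637691 + E\right) = \left(\left(68 - 1715\right) + i \sqrt{467}\right) \left(1637691 - 3526352\right) = \left(-1647 + i \sqrt{467}\right) \left(-1888661\right) = 3110624667 - 1888661 i \sqrt{467}$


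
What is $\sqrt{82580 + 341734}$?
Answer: $3 \sqrt{47146} \approx 651.39$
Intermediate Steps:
$\sqrt{82580 + 341734} = \sqrt{424314} = 3 \sqrt{47146}$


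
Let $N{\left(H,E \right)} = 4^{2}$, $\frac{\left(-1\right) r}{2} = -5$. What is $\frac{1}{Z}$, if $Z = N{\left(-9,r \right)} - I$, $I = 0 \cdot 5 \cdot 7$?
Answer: $\frac{1}{16} \approx 0.0625$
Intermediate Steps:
$r = 10$ ($r = \left(-2\right) \left(-5\right) = 10$)
$N{\left(H,E \right)} = 16$
$I = 0$ ($I = 0 \cdot 7 = 0$)
$Z = 16$ ($Z = 16 - 0 = 16 + 0 = 16$)
$\frac{1}{Z} = \frac{1}{16}$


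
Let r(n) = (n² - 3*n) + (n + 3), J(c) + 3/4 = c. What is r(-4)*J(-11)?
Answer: -1269/4 ≈ -317.25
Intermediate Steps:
J(c) = -¾ + c
r(n) = 3 + n² - 2*n (r(n) = (n² - 3*n) + (3 + n) = 3 + n² - 2*n)
r(-4)*J(-11) = (3 + (-4)² - 2*(-4))*(-¾ - 11) = (3 + 16 + 8)*(-47/4) = 27*(-47/4) = -1269/4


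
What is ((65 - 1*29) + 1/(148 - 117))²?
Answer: 1247689/961 ≈ 1298.3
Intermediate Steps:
((65 - 1*29) + 1/(148 - 117))² = ((65 - 29) + 1/31)² = (36 + 1/31)² = (1117/31)² = 1247689/961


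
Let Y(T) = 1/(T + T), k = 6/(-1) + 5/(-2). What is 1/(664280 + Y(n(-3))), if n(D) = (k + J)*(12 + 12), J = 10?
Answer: 72/47828161 ≈ 1.5054e-6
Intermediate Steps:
k = -17/2 (k = 6*(-1) + 5*(-1/2) = -6 - 5/2 = -17/2 ≈ -8.5000)
n(D) = 36 (n(D) = (-17/2 + 10)*(12 + 12) = (3/2)*24 = 36)
Y(T) = 1/(2*T)
1/(664280 + Y(n(-3))) = 1/(664280 + (1/2)/36) = 1/(664280 + (1/2)*(1/36)) = 1/(664280 + 1/72) = 1/(47828161/72) = 72/47828161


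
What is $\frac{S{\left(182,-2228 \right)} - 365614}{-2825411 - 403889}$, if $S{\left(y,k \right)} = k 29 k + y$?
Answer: $- \frac{35897526}{807325} \approx -44.465$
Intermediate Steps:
$S{\left(y,k \right)} = y + 29 k^{2}$ ($S{\left(y,k \right)} = 29 k k + y = 29 k^{2} + y = y + 29 k^{2}$)
$\frac{S{\left(182,-2228 \right)} - 365614}{-2825411 - 403889} = \frac{\left(182 + 29 \left(-2228\right)^{2}\right) - 365614}{-2825411 - 403889} = \frac{\left(182 + 29 \cdot 4963984\right) - 365614}{-3229300} = \left(\left(182 + 143955536\right) - 365614\right) \left(- \frac{1}{3229300}\right) = \left(143955718 - 365614\right) \left(- \frac{1}{3229300}\right) = 143590104 \left(- \frac{1}{3229300}\right) = - \frac{35897526}{807325}$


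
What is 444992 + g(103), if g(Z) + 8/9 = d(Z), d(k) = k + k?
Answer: 4006774/9 ≈ 4.4520e+5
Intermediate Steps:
d(k) = 2*k
g(Z) = -8/9 + 2*Z
444992 + g(103) = 444992 + (-8/9 + 2*103) = 444992 + (-8/9 + 206) = 444992 + 1846/9 = 4006774/9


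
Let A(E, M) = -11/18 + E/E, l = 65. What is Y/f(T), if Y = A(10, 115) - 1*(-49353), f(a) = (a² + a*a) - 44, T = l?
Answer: 888361/151308 ≈ 5.8712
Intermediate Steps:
A(E, M) = 7/18 (A(E, M) = -11*1/18 + 1 = -11/18 + 1 = 7/18)
T = 65
f(a) = -44 + 2*a² (f(a) = (a² + a²) - 44 = 2*a² - 44 = -44 + 2*a²)
Y = 888361/18 (Y = 7/18 - 1*(-49353) = 7/18 + 49353 = 888361/18 ≈ 49353.)
Y/f(T) = 888361/(18*(-44 + 2*65²)) = 888361/(18*(-44 + 2*4225)) = 888361/(18*(-44 + 8450)) = (888361/18)/8406 = (888361/18)*(1/8406) = 888361/151308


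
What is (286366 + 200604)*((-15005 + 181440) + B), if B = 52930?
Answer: 106824174050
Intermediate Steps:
(286366 + 200604)*((-15005 + 181440) + B) = (286366 + 200604)*((-15005 + 181440) + 52930) = 486970*(166435 + 52930) = 486970*219365 = 106824174050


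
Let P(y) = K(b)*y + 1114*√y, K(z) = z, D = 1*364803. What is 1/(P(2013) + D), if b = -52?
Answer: 86709/21722643727 - 1114*√2013/65167931181 ≈ 3.2247e-6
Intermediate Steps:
D = 364803
P(y) = -52*y + 1114*√y
1/(P(2013) + D) = 1/((-52*2013 + 1114*√2013) + 364803) = 1/((-104676 + 1114*√2013) + 364803) = 1/(260127 + 1114*√2013)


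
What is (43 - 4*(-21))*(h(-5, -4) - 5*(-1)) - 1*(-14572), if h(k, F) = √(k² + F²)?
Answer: 15207 + 127*√41 ≈ 16020.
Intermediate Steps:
h(k, F) = √(F² + k²)
(43 - 4*(-21))*(h(-5, -4) - 5*(-1)) - 1*(-14572) = (43 - 4*(-21))*(√((-4)² + (-5)²) - 5*(-1)) - 1*(-14572) = (43 + 84)*(√(16 + 25) + 5) + 14572 = 127*(√41 + 5) + 14572 = 127*(5 + √41) + 14572 = (635 + 127*√41) + 14572 = 15207 + 127*√41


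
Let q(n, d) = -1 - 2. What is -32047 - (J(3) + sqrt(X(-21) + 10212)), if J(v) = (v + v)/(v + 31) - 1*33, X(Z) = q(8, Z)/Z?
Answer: -544241/17 - 29*sqrt(595)/7 ≈ -32115.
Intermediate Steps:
q(n, d) = -3
X(Z) = -3/Z
J(v) = -33 + 2*v/(31 + v) (J(v) = (2*v)/(31 + v) - 33 = 2*v/(31 + v) - 33 = -33 + 2*v/(31 + v))
-32047 - (J(3) + sqrt(X(-21) + 10212)) = -32047 - (31*(-33 - 1*3)/(31 + 3) + sqrt(-3/(-21) + 10212)) = -32047 - (31*(-33 - 3)/34 + sqrt(-3*(-1/21) + 10212)) = -32047 - (31*(1/34)*(-36) + sqrt(1/7 + 10212)) = -32047 - (-558/17 + sqrt(71485/7)) = -32047 - (-558/17 + 29*sqrt(595)/7) = -32047 + (558/17 - 29*sqrt(595)/7) = -544241/17 - 29*sqrt(595)/7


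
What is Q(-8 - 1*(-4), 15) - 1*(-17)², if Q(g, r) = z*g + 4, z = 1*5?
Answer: -305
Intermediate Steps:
z = 5
Q(g, r) = 4 + 5*g (Q(g, r) = 5*g + 4 = 4 + 5*g)
Q(-8 - 1*(-4), 15) - 1*(-17)² = (4 + 5*(-8 - 1*(-4))) - 1*(-17)² = (4 + 5*(-8 + 4)) - 1*289 = (4 + 5*(-4)) - 289 = (4 - 20) - 289 = -16 - 289 = -305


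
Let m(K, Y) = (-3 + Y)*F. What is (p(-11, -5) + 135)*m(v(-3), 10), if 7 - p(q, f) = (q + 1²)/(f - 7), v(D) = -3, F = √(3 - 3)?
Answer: 0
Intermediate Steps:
F = 0 (F = √0 = 0)
p(q, f) = 7 - (1 + q)/(-7 + f) (p(q, f) = 7 - (q + 1²)/(f - 7) = 7 - (q + 1)/(-7 + f) = 7 - (1 + q)/(-7 + f))
m(K, Y) = 0 (m(K, Y) = (-3 + Y)*0 = 0)
(p(-11, -5) + 135)*m(v(-3), 10) = ((-50 - 1*(-11) + 7*(-5))/(-7 - 5) + 135)*0 = ((-50 + 11 - 35)/(-12) + 135)*0 = (-1/12*(-74) + 135)*0 = (37/6 + 135)*0 = (847/6)*0 = 0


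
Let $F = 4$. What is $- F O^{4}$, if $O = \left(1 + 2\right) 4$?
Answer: $-82944$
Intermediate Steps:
$O = 12$ ($O = 3 \cdot 4 = 12$)
$- F O^{4} = - 4 \cdot 12^{4} = - 4 \cdot 20736 = \left(-1\right) 82944 = -82944$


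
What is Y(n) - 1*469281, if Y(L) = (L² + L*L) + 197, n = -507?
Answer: 45014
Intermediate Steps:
Y(L) = 197 + 2*L² (Y(L) = (L² + L²) + 197 = 2*L² + 197 = 197 + 2*L²)
Y(n) - 1*469281 = (197 + 2*(-507)²) - 1*469281 = (197 + 2*257049) - 469281 = (197 + 514098) - 469281 = 514295 - 469281 = 45014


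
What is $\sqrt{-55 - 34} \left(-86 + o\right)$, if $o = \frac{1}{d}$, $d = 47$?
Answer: $- \frac{4041 i \sqrt{89}}{47} \approx - 811.12 i$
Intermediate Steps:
$o = \frac{1}{47} \approx 0.021277$
$\sqrt{-55 - 34} \left(-86 + o\right) = \sqrt{-55 - 34} \left(-86 + \frac{1}{47}\right) = \sqrt{-89} \left(- \frac{4041}{47}\right) = i \sqrt{89} \left(- \frac{4041}{47}\right) = - \frac{4041 i \sqrt{89}}{47}$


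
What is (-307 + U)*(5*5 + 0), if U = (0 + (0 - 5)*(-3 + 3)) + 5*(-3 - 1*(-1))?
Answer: -7925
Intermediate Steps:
U = -10 (U = (0 - 5*0) + 5*(-3 + 1) = (0 + 0) + 5*(-2) = 0 - 10 = -10)
(-307 + U)*(5*5 + 0) = (-307 - 10)*(5*5 + 0) = -317*(25 + 0) = -317*25 = -7925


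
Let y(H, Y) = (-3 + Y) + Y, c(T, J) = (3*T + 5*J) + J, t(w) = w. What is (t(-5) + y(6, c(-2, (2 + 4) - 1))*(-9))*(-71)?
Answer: 29110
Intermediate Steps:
c(T, J) = 3*T + 6*J
y(H, Y) = -3 + 2*Y
(t(-5) + y(6, c(-2, (2 + 4) - 1))*(-9))*(-71) = (-5 + (-3 + 2*(3*(-2) + 6*((2 + 4) - 1)))*(-9))*(-71) = (-5 + (-3 + 2*(-6 + 6*(6 - 1)))*(-9))*(-71) = (-5 + (-3 + 2*(-6 + 6*5))*(-9))*(-71) = (-5 + (-3 + 2*(-6 + 30))*(-9))*(-71) = (-5 + (-3 + 2*24)*(-9))*(-71) = (-5 + (-3 + 48)*(-9))*(-71) = (-5 + 45*(-9))*(-71) = (-5 - 405)*(-71) = -410*(-71) = 29110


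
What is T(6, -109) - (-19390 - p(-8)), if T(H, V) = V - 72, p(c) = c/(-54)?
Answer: 518647/27 ≈ 19209.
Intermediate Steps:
p(c) = -c/54 (p(c) = c*(-1/54) = -c/54)
T(H, V) = -72 + V
T(6, -109) - (-19390 - p(-8)) = (-72 - 109) - (-19390 - (-1)*(-8)/54) = -181 - (-19390 - 1*4/27) = -181 - (-19390 - 4/27) = -181 - 1*(-523534/27) = -181 + 523534/27 = 518647/27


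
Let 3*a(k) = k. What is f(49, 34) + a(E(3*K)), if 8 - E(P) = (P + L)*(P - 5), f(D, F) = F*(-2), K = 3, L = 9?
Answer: -268/3 ≈ -89.333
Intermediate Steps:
f(D, F) = -2*F
E(P) = 8 - (-5 + P)*(9 + P) (E(P) = 8 - (P + 9)*(P - 5) = 8 - (9 + P)*(-5 + P) = 8 - (-5 + P)*(9 + P))
a(k) = k/3
f(49, 34) + a(E(3*K)) = -2*34 + (53 - (3*3)**2 - 12*3)/3 = -68 + (53 - 1*9**2 - 4*9)/3 = -68 + (53 - 1*81 - 36)/3 = -68 + (53 - 81 - 36)/3 = -68 + (1/3)*(-64) = -68 - 64/3 = -268/3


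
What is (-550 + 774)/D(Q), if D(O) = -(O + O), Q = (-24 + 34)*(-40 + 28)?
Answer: 14/15 ≈ 0.93333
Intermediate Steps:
Q = -120 (Q = 10*(-12) = -120)
D(O) = -2*O
(-550 + 774)/D(Q) = (-550 + 774)/((-2*(-120))) = 224/240 = 224*(1/240) = 14/15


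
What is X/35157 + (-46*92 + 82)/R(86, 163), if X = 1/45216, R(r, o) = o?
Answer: -6597084484637/259114402656 ≈ -25.460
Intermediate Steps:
X = 1/45216 ≈ 2.2116e-5
X/35157 + (-46*92 + 82)/R(86, 163) = (1/45216)/35157 + (-46*92 + 82)/163 = (1/45216)*(1/35157) + (-4232 + 82)*(1/163) = 1/1589658912 - 4150*1/163 = 1/1589658912 - 4150/163 = -6597084484637/259114402656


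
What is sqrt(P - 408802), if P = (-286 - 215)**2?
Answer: I*sqrt(157801) ≈ 397.24*I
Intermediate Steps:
P = 251001 (P = (-501)**2 = 251001)
sqrt(P - 408802) = sqrt(251001 - 408802) = sqrt(-157801) = I*sqrt(157801)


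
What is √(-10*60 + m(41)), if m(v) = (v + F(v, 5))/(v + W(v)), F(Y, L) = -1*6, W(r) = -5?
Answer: I*√21565/6 ≈ 24.475*I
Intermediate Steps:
F(Y, L) = -6
m(v) = (-6 + v)/(-5 + v) (m(v) = (v - 6)/(v - 5) = (-6 + v)/(-5 + v))
√(-10*60 + m(41)) = √(-10*60 + (-6 + 41)/(-5 + 41)) = √(-600 + 35/36) = √(-21565/36) = I*√21565/6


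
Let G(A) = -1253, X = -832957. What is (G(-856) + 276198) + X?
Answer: -558012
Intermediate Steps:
(G(-856) + 276198) + X = (-1253 + 276198) - 832957 = 274945 - 832957 = -558012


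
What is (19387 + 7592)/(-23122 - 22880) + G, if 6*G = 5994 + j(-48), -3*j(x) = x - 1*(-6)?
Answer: 2708021/2706 ≈ 1000.7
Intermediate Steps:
j(x) = -2 - x/3 (j(x) = -(x - 1*(-6))/3 = -(x + 6)/3 = -(6 + x)/3 = -2 - x/3)
G = 3004/3 (G = (5994 + (-2 - ⅓*(-48)))/6 = (5994 + (-2 + 16))/6 = (5994 + 14)/6 = (⅙)*6008 = 3004/3 ≈ 1001.3)
(19387 + 7592)/(-23122 - 22880) + G = (19387 + 7592)/(-23122 - 22880) + 3004/3 = 26979/(-46002) + 3004/3 = 26979*(-1/46002) + 3004/3 = -529/902 + 3004/3 = 2708021/2706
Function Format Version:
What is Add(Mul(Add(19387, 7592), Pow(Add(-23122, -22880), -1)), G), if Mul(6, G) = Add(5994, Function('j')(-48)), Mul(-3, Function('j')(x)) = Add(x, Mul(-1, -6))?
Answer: Rational(2708021, 2706) ≈ 1000.7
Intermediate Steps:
Function('j')(x) = Add(-2, Mul(Rational(-1, 3), x)) (Function('j')(x) = Mul(Rational(-1, 3), Add(x, Mul(-1, -6))) = Mul(Rational(-1, 3), Add(x, 6)) = Mul(Rational(-1, 3), Add(6, x)) = Add(-2, Mul(Rational(-1, 3), x)))
G = Rational(3004, 3) (G = Mul(Rational(1, 6), Add(5994, Add(-2, Mul(Rational(-1, 3), -48)))) = Mul(Rational(1, 6), Add(5994, Add(-2, 16))) = Mul(Rational(1, 6), Add(5994, 14)) = Mul(Rational(1, 6), 6008) = Rational(3004, 3) ≈ 1001.3)
Add(Mul(Add(19387, 7592), Pow(Add(-23122, -22880), -1)), G) = Add(Mul(Add(19387, 7592), Pow(Add(-23122, -22880), -1)), Rational(3004, 3)) = Add(Mul(26979, Pow(-46002, -1)), Rational(3004, 3)) = Add(Mul(26979, Rational(-1, 46002)), Rational(3004, 3)) = Add(Rational(-529, 902), Rational(3004, 3)) = Rational(2708021, 2706)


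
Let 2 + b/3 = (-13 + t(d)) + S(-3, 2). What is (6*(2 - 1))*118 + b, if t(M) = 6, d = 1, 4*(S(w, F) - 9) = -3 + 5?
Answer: 1419/2 ≈ 709.50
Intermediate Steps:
S(w, F) = 19/2 (S(w, F) = 9 + (-3 + 5)/4 = 9 + (¼)*2 = 9 + ½ = 19/2)
b = 3/2 (b = -6 + 3*((-13 + 6) + 19/2) = -6 + 3*(-7 + 19/2) = -6 + 3*(5/2) = -6 + 15/2 = 3/2 ≈ 1.5000)
(6*(2 - 1))*118 + b = (6*(2 - 1))*118 + 3/2 = (6*1)*118 + 3/2 = 6*118 + 3/2 = 708 + 3/2 = 1419/2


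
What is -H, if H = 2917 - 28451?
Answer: 25534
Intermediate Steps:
H = -25534
-H = -1*(-25534) = 25534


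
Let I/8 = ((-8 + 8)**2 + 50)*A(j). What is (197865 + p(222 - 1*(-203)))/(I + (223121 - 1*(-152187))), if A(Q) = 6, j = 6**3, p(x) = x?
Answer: 99145/188854 ≈ 0.52498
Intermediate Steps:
j = 216
I = 2400 (I = 8*(((-8 + 8)**2 + 50)*6) = 8*((0**2 + 50)*6) = 8*((0 + 50)*6) = 8*(50*6) = 8*300 = 2400)
(197865 + p(222 - 1*(-203)))/(I + (223121 - 1*(-152187))) = (197865 + (222 - 1*(-203)))/(2400 + (223121 - 1*(-152187))) = (197865 + (222 + 203))/(2400 + (223121 + 152187)) = (197865 + 425)/(2400 + 375308) = 198290/377708 = 198290*(1/377708) = 99145/188854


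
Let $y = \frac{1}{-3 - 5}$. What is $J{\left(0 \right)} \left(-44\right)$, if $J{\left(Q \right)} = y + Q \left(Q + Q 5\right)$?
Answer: $\frac{11}{2} \approx 5.5$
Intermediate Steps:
$y = - \frac{1}{8}$ ($y = \frac{1}{-8} = - \frac{1}{8} \approx -0.125$)
$J{\left(Q \right)} = - \frac{1}{8} + 6 Q^{2}$ ($J{\left(Q \right)} = - \frac{1}{8} + Q \left(Q + Q 5\right) = - \frac{1}{8} + Q \left(Q + 5 Q\right) = - \frac{1}{8} + Q 6 Q = - \frac{1}{8} + 6 Q^{2}$)
$J{\left(0 \right)} \left(-44\right) = \left(- \frac{1}{8} + 6 \cdot 0^{2}\right) \left(-44\right) = \left(- \frac{1}{8} + 6 \cdot 0\right) \left(-44\right) = \left(- \frac{1}{8} + 0\right) \left(-44\right) = \left(- \frac{1}{8}\right) \left(-44\right) = \frac{11}{2}$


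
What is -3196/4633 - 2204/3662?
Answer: -10957442/8483023 ≈ -1.2917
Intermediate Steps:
-3196/4633 - 2204/3662 = -3196*1/4633 - 2204*1/3662 = -3196/4633 - 1102/1831 = -10957442/8483023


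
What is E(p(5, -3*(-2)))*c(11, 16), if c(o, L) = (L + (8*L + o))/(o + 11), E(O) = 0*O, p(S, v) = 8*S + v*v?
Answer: 0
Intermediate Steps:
p(S, v) = v**2 + 8*S (p(S, v) = 8*S + v**2 = v**2 + 8*S)
E(O) = 0
c(o, L) = (o + 9*L)/(11 + o) (c(o, L) = (L + (o + 8*L))/(11 + o) = (o + 9*L)/(11 + o))
E(p(5, -3*(-2)))*c(11, 16) = 0*((11 + 9*16)/(11 + 11)) = 0*((11 + 144)/22) = 0*((1/22)*155) = 0*(155/22) = 0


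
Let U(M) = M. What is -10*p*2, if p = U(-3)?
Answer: 60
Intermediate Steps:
p = -3
-10*p*2 = -10*(-3)*2 = 30*2 = 60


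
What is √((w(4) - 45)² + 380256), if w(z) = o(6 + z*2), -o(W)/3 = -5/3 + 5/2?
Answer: √1530049/2 ≈ 618.48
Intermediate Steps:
o(W) = -5/2 (o(W) = -3*(-5/3 + 5/2) = -3*⅚ = -5/2)
w(z) = -5/2
√((w(4) - 45)² + 380256) = √((-5/2 - 45)² + 380256) = √((-95/2)² + 380256) = √(9025/4 + 380256) = √(1530049/4) = √1530049/2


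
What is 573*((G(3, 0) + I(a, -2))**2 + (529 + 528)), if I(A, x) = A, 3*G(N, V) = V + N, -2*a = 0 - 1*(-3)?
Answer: 2423217/4 ≈ 6.0580e+5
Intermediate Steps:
a = -3/2 (a = -(0 - 1*(-3))/2 = -(0 + 3)/2 = -1/2*3 = -3/2 ≈ -1.5000)
G(N, V) = N/3 + V/3 (G(N, V) = (V + N)/3 = (N + V)/3 = N/3 + V/3)
573*((G(3, 0) + I(a, -2))**2 + (529 + 528)) = 573*((((1/3)*3 + (1/3)*0) - 3/2)**2 + (529 + 528)) = 573*(((1 + 0) - 3/2)**2 + 1057) = 573*((1 - 3/2)**2 + 1057) = 573*((-1/2)**2 + 1057) = 573*(1/4 + 1057) = 573*(4229/4) = 2423217/4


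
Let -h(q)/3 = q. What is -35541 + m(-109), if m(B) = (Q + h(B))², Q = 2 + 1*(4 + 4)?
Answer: 78028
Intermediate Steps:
h(q) = -3*q
Q = 10 (Q = 2 + 1*8 = 2 + 8 = 10)
m(B) = (10 - 3*B)²
-35541 + m(-109) = -35541 + (-10 + 3*(-109))² = -35541 + (-10 - 327)² = -35541 + (-337)² = -35541 + 113569 = 78028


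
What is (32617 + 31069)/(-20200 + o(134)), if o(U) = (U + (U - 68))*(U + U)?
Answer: 31843/16700 ≈ 1.9068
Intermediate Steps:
o(U) = 2*U*(-68 + 2*U) (o(U) = (U + (-68 + U))*(2*U) = (-68 + 2*U)*(2*U) = 2*U*(-68 + 2*U))
(32617 + 31069)/(-20200 + o(134)) = (32617 + 31069)/(-20200 + 4*134*(-34 + 134)) = 63686/(-20200 + 4*134*100) = 63686/(-20200 + 53600) = 63686/33400 = 63686*(1/33400) = 31843/16700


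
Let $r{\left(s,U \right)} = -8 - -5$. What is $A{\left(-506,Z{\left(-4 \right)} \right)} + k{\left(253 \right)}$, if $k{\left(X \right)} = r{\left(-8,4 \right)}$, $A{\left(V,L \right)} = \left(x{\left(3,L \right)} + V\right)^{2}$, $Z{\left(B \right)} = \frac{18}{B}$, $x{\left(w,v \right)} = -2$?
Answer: $258061$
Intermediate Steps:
$A{\left(V,L \right)} = \left(-2 + V\right)^{2}$
$r{\left(s,U \right)} = -3$ ($r{\left(s,U \right)} = -8 + 5 = -3$)
$k{\left(X \right)} = -3$
$A{\left(-506,Z{\left(-4 \right)} \right)} + k{\left(253 \right)} = \left(-2 - 506\right)^{2} - 3 = \left(-508\right)^{2} - 3 = 258064 - 3 = 258061$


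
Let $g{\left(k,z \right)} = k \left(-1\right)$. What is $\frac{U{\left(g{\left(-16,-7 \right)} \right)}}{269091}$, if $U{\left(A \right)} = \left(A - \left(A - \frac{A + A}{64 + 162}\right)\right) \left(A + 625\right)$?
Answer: $\frac{10256}{30407283} \approx 0.00033729$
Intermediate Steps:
$g{\left(k,z \right)} = - k$
$U{\left(A \right)} = \frac{A \left(625 + A\right)}{113}$ ($U{\left(A \right)} = \left(A - \left(A - \frac{2 A}{226}\right)\right) \left(625 + A\right) = \left(A - \left(A - 2 A \frac{1}{226}\right)\right) \left(625 + A\right) = \left(A + \left(\frac{A}{113} - A\right)\right) \left(625 + A\right) = \left(A - \frac{112 A}{113}\right) \left(625 + A\right) = \frac{A}{113} \left(625 + A\right) = \frac{A \left(625 + A\right)}{113}$)
$\frac{U{\left(g{\left(-16,-7 \right)} \right)}}{269091} = \frac{\frac{1}{113} \left(\left(-1\right) \left(-16\right)\right) \left(625 - -16\right)}{269091} = \frac{1}{113} \cdot 16 \left(625 + 16\right) \frac{1}{269091} = \frac{1}{113} \cdot 16 \cdot 641 \cdot \frac{1}{269091} = \frac{10256}{113} \cdot \frac{1}{269091} = \frac{10256}{30407283}$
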